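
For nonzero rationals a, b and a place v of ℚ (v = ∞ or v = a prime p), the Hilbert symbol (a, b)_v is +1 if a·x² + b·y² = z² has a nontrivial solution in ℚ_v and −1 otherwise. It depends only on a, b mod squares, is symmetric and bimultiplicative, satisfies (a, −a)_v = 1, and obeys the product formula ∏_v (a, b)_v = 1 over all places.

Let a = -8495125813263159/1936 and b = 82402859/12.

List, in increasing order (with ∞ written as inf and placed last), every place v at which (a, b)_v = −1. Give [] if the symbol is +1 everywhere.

(a, b) ≡ (-119, 33) mod (ℚ^×)²; places V = {2, 3, 7, 11, 17, 23, ∞}.
(a,b)_7: α=9, u≡4; β=2, v≡5 (mod 7); (4|7)=+1, (5|7)=-1; sign (−1)^0·+1^2·-1^9 = -1.
(a,b)_17: α=3, u≡11; β=2, v≡2 (mod 17); (11|17)=-1, (2|17)=+1; sign (−1)^0·-1^2·+1^3 = +1.
(a,b)_2: α=-4, β=-2; u≡1, v≡1 (mod 8); ε(u)ε(v)=0·0, αω(v)=-4·0, βω(u)=-2·0; sum ≡ 0  ⇒  +1.
(a,b)_∞: sgn(-119)=−, sgn(33)=+, so +1.
(a,b)_23: α=2, u≡14; β=2, v≡7 (mod 23); (14|23)=-1, (7|23)=-1; sign (−1)^0·-1^2·-1^2 = +1.
(a,b)_3: α=4, u≡1; β=-1, v≡2 (mod 3); (1|3)=+1, (2|3)=-1; sign (−1)^0·+1^-1·-1^4 = +1.
(a,b)_11: α=-2, u≡8; β=1, v≡4 (mod 11); (8|11)=-1, (4|11)=+1; sign (−1)^0·-1^1·+1^-2 = -1.
(-119, 33 / ℚ) ramifies at {7, 11}: a division algebra.

[7, 11]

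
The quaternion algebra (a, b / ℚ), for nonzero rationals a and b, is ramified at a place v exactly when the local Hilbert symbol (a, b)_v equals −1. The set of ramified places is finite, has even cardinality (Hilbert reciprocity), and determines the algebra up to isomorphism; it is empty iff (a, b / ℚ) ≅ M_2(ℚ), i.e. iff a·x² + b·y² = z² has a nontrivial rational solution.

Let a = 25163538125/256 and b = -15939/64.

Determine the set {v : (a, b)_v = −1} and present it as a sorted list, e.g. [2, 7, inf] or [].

(a, b) ≡ (629, -1771) mod (ℚ^×)²; places V = {2, 3, 5, 7, 11, 17, 23, 37, ∞}.
(a,b)_5: α=4, u≡1; β=0, v≡4 (mod 5); (1|5)=+1, (4|5)=+1; sign (−1)^0·+1^0·+1^4 = +1.
(a,b)_17: α=1, u≡3; β=0, v≡11 (mod 17); (3|17)=-1, (11|17)=-1; sign (−1)^0·-1^0·-1^1 = -1.
(a,b)_11: α=2, u≡6; β=1, v≡4 (mod 11); (6|11)=-1, (4|11)=+1; sign (−1)^0·-1^1·+1^2 = -1.
(a,b)_∞: sgn(629)=+, sgn(-1771)=−, so +1.
(a,b)_7: α=0, u≡3; β=1, v≡5 (mod 7); (3|7)=-1, (5|7)=-1; sign (−1)^0·-1^1·-1^0 = -1.
(a,b)_23: α=2, u≡18; β=1, v≡19 (mod 23); (18|23)=+1, (19|23)=-1; sign (−1)^0·+1^1·-1^2 = +1.
(a,b)_2: α=-8, β=-6; u≡5, v≡5 (mod 8); ε(u)ε(v)=0·0, αω(v)=-8·1, βω(u)=-6·1; sum ≡ 0  ⇒  +1.
(a,b)_3: α=0, u≡2; β=2, v≡2 (mod 3); (2|3)=-1, (2|3)=-1; sign (−1)^0·-1^2·-1^0 = +1.
(a,b)_37: α=1, u≡2; β=0, v≡14 (mod 37); (2|37)=-1, (14|37)=-1; sign (−1)^0·-1^0·-1^1 = -1.
|Ram(629, -1771)| = 4, even; anisotropic at {7, 11, 17, 37}.

[7, 11, 17, 37]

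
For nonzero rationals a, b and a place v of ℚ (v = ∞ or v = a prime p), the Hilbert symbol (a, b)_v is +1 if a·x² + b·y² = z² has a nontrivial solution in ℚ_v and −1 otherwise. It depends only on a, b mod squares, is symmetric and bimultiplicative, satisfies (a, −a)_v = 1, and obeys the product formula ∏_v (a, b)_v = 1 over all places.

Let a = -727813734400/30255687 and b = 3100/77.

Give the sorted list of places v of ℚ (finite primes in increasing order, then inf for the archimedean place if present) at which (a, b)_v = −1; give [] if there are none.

[7, 31]

(a, b) ≡ (-7, 2387) mod (ℚ^×)²; places V = {2, 3, 5, 7, 11, 31, 43, ∞}.
(a,b)_11: α=-2, u≡1; β=-1, v≡6 (mod 11); (1|11)=+1, (6|11)=-1; sign (−1)^0·+1^-1·-1^-2 = +1.
(a,b)_43: α=2, u≡10; β=0, v≡33 (mod 43); (10|43)=+1, (33|43)=-1; sign (−1)^0·+1^0·-1^2 = +1.
(a,b)_31: α=2, u≡11; β=1, v≡17 (mod 31); (11|31)=-1, (17|31)=-1; sign (−1)^0·-1^1·-1^2 = -1.
(a,b)_∞: sgn(-7)=−, sgn(2387)=+, so +1.
(a,b)_7: α=-3, u≡5; β=-1, v≡5 (mod 7); (5|7)=-1, (5|7)=-1; sign (−1)^1·-1^-1·-1^-3 = -1.
(a,b)_3: α=-6, u≡2; β=0, v≡2 (mod 3); (2|3)=-1, (2|3)=-1; sign (−1)^0·-1^0·-1^-6 = +1.
(a,b)_5: α=2, u≡2; β=2, v≡2 (mod 5); (2|5)=-1, (2|5)=-1; sign (−1)^0·-1^2·-1^2 = +1.
(a,b)_2: α=14, β=2; u≡1, v≡3 (mod 8); ε(u)ε(v)=0·1, αω(v)=14·1, βω(u)=2·0; sum ≡ 0  ⇒  +1.
(-7, 2387 / ℚ) ramifies at {7, 31}: a division algebra.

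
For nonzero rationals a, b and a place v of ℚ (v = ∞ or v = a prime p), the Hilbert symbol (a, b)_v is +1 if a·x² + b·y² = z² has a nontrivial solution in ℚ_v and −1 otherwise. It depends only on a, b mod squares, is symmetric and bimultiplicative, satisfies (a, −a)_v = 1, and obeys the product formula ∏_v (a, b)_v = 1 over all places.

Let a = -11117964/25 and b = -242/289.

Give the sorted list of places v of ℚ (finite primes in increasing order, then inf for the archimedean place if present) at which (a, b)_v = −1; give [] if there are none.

(a, b) ≡ (-22971, -2) mod (ℚ^×)²; places V = {2, 3, 5, 11, 13, 17, 19, 31, ∞}.
(a,b)_11: α=2, u≡7; β=2, v≡3 (mod 11); (7|11)=-1, (3|11)=+1; sign (−1)^0·-1^2·+1^2 = +1.
(a,b)_17: α=0, u≡13; β=-2, v≡13 (mod 17); (13|17)=+1, (13|17)=+1; sign (−1)^0·+1^-2·+1^0 = +1.
(a,b)_2: α=2, β=1; u≡5, v≡7 (mod 8); ε(u)ε(v)=0·1, αω(v)=2·0, βω(u)=1·1; sum ≡ 1  ⇒  -1.
(a,b)_3: α=1, u≡2; β=0, v≡1 (mod 3); (2|3)=-1, (1|3)=+1; sign (−1)^0·-1^0·+1^1 = +1.
(a,b)_5: α=-2, u≡1; β=0, v≡2 (mod 5); (1|5)=+1, (2|5)=-1; sign (−1)^0·+1^0·-1^-2 = +1.
(a,b)_∞: sgn(-22971)=−, sgn(-2)=−, so -1.
(a,b)_19: α=1, u≡1; β=0, v≡6 (mod 19); (1|19)=+1, (6|19)=+1; sign (−1)^0·+1^0·+1^1 = +1.
(a,b)_31: α=1, u≡6; β=0, v≡13 (mod 31); (6|31)=-1, (13|31)=-1; sign (−1)^0·-1^0·-1^1 = -1.
(a,b)_13: α=1, u≡10; β=0, v≡6 (mod 13); (10|13)=+1, (6|13)=-1; sign (−1)^0·+1^0·-1^1 = -1.
(-22971, -2 / ℚ) ramifies at {2, 13, 31, ∞}: a division algebra.

[2, 13, 31, inf]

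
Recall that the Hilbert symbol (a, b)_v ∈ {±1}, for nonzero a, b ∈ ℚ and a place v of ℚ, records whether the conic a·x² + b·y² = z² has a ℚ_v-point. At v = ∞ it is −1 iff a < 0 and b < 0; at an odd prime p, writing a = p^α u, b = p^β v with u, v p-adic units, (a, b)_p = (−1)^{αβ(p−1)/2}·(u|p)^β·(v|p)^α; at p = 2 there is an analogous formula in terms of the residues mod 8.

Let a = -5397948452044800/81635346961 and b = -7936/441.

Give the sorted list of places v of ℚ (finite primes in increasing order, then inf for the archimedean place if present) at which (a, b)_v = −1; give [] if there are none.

(a, b) ≡ (-93, -31) mod (ℚ^×)²; places V = {2, 3, 5, 7, 17, 31, ∞}.
(a,b)_17: α=-2, u≡8; β=0, v≡14 (mod 17); (8|17)=+1, (14|17)=-1; sign (−1)^0·+1^0·-1^-2 = +1.
(a,b)_3: α=3, u≡2; β=-2, v≡2 (mod 3); (2|3)=-1, (2|3)=-1; sign (−1)^0·-1^-2·-1^3 = -1.
(a,b)_5: α=2, u≡3; β=0, v≡4 (mod 5); (3|5)=-1, (4|5)=+1; sign (−1)^0·-1^0·+1^2 = +1.
(a,b)_7: α=-10, u≡3; β=-2, v≡1 (mod 7); (3|7)=-1, (1|7)=+1; sign (−1)^0·-1^-2·+1^-10 = +1.
(a,b)_2: α=28, β=8; u≡3, v≡1 (mod 8); ε(u)ε(v)=1·0, αω(v)=28·0, βω(u)=8·1; sum ≡ 0  ⇒  +1.
(a,b)_31: α=3, u≡28; β=1, v≡21 (mod 31); (28|31)=+1, (21|31)=-1; sign (−1)^1·+1^1·-1^3 = +1.
(a,b)_∞: sgn(-93)=−, sgn(-31)=−, so -1.
Ram(-93, -31) = {3, ∞}; no ℚ_3-point on the conic.

[3, inf]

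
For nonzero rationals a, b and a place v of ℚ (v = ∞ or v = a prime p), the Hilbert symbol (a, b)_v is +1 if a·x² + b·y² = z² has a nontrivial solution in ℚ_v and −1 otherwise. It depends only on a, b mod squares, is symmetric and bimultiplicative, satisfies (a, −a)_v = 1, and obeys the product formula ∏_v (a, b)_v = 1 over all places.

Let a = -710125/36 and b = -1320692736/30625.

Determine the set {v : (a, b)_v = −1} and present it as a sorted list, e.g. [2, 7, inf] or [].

[3, 11, 19, inf]

Mod squares: a ≡ -28405, b ≡ -10659. Check v ∈ {∞, 2, 3, 5, 7, 11, 13, 17, 19, 23}.
v=2: v_2(a)=-2, v_2(b)=10; units ≡ 3, 5 (mod 8); ε·ε+αω+βω = 1·0+-2·1+10·1 ≡ 0  ⇒  (a,b)_2 = +1.
v=17: a=17^0·(≡8), b=17^1·(≡2) mod 17; (8|17)=+1, (2|17)=+1; (−1)^{0·1·8}·(+1)^1·(+1)^0 = +1.
v=13: a=13^1·(≡4), b=13^0·(≡4) mod 13; (4|13)=+1, (4|13)=+1; (−1)^{1·0·6}·(+1)^0·(+1)^1 = +1.
v=19: a=19^1·(≡1), b=19^1·(≡4) mod 19; (1|19)=+1, (4|19)=+1; (−1)^{1·1·9}·(+1)^1·(+1)^1 = -1.
v=∞: -28405 < 0 and -10659 < 0  ⇒  (a,b)_∞ = -1.
v=3: a=3^-2·(≡2), b=3^1·(≡2) mod 3; (2|3)=-1, (2|3)=-1; (−1)^{-2·1·1}·(-1)^1·(-1)^-2 = -1.
v=7: a=7^0·(≡4), b=7^-2·(≡4) mod 7; (4|7)=+1, (4|7)=+1; (−1)^{0·-2·3}·(+1)^-2·(+1)^0 = +1.
v=5: a=5^3·(≡4), b=5^-4·(≡1) mod 5; (4|5)=+1, (1|5)=+1; (−1)^{3·-4·2}·(+1)^-4·(+1)^3 = +1.
v=11: a=11^0·(≡8), b=11^3·(≡10) mod 11; (8|11)=-1, (10|11)=-1; (−1)^{0·3·5}·(-1)^3·(-1)^0 = -1.
v=23: a=23^1·(≡17), b=23^0·(≡9) mod 23; (17|23)=-1, (9|23)=+1; (−1)^{1·0·11}·(-1)^0·(+1)^1 = +1.
Ram(-28405, -10659) = {3, 11, 19, ∞}; no ℚ_3-point on the conic.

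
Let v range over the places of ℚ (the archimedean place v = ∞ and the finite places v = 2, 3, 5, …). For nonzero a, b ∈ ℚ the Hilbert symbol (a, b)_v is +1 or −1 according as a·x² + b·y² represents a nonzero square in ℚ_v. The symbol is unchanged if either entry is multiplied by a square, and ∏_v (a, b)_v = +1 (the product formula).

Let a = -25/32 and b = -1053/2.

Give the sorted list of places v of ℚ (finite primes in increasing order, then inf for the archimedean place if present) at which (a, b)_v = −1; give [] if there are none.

Mod squares: a ≡ -2, b ≡ -26. Check v ∈ {∞, 2, 3, 5, 13}.
v=3: a=3^0·(≡1), b=3^4·(≡1) mod 3; (1|3)=+1, (1|3)=+1; (−1)^{0·4·1}·(+1)^4·(+1)^0 = +1.
v=∞: -2 < 0 and -26 < 0  ⇒  (a,b)_∞ = -1.
v=5: a=5^2·(≡2), b=5^0·(≡1) mod 5; (2|5)=-1, (1|5)=+1; (−1)^{2·0·2}·(-1)^0·(+1)^2 = +1.
v=2: v_2(a)=-5, v_2(b)=-1; units ≡ 7, 3 (mod 8); ε·ε+αω+βω = 1·1+-5·1+-1·0 ≡ 0  ⇒  (a,b)_2 = +1.
v=13: a=13^0·(≡11), b=13^1·(≡5) mod 13; (11|13)=-1, (5|13)=-1; (−1)^{0·1·6}·(-1)^1·(-1)^0 = -1.
(-2, -26 / ℚ) ramifies at {13, ∞}: a division algebra.

[13, inf]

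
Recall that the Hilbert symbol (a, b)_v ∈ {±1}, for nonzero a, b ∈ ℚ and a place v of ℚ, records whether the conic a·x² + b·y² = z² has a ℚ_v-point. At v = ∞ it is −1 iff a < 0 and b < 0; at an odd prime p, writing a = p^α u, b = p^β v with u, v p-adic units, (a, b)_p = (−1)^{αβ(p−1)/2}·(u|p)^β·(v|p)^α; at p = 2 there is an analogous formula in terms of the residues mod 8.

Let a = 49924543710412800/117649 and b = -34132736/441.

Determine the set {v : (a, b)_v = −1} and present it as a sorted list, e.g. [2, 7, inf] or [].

[11, 17]

(a, b) ≡ (403, -133331) mod (ℚ^×)²; places V = {2, 3, 5, 7, 11, 13, 17, 23, 31, ∞}.
(a,b)_23: α=0, u≡18; β=1, v≡5 (mod 23); (18|23)=+1, (5|23)=-1; sign (−1)^0·+1^1·-1^0 = +1.
(a,b)_17: α=2, u≡7; β=1, v≡6 (mod 17); (7|17)=-1, (6|17)=-1; sign (−1)^0·-1^1·-1^2 = -1.
(a,b)_13: α=1, u≡11; β=0, v≡1 (mod 13); (11|13)=-1, (1|13)=+1; sign (−1)^0·-1^0·+1^1 = +1.
(a,b)_∞: sgn(403)=+, sgn(-133331)=−, so +1.
(a,b)_2: α=14, β=8; u≡3, v≡5 (mod 8); ε(u)ε(v)=1·0, αω(v)=14·1, βω(u)=8·1; sum ≡ 0  ⇒  +1.
(a,b)_31: α=3, u≡13; β=1, v≡18 (mod 31); (13|31)=-1, (18|31)=+1; sign (−1)^1·-1^1·+1^3 = +1.
(a,b)_11: α=2, u≡8; β=1, v≡3 (mod 11); (8|11)=-1, (3|11)=+1; sign (−1)^0·-1^1·+1^2 = -1.
(a,b)_7: α=-6, u≡2; β=-2, v≡3 (mod 7); (2|7)=+1, (3|7)=-1; sign (−1)^0·+1^-2·-1^-6 = +1.
(a,b)_5: α=2, u≡3; β=0, v≡4 (mod 5); (3|5)=-1, (4|5)=+1; sign (−1)^0·-1^0·+1^2 = +1.
(a,b)_3: α=2, u≡1; β=-2, v≡1 (mod 3); (1|3)=+1, (1|3)=+1; sign (−1)^0·+1^-2·+1^2 = +1.
|Ram(403, -133331)| = 2, even; anisotropic at {11, 17}.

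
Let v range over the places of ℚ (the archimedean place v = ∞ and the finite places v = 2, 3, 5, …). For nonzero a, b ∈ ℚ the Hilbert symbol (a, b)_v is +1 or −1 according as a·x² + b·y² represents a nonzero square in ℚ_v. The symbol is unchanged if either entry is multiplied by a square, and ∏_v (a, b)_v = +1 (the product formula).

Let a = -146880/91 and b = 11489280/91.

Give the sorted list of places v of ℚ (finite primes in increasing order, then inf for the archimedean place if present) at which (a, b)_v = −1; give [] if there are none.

Mod squares: a ≡ -23205, b ≡ 255255. Check v ∈ {∞, 2, 3, 5, 7, 11, 13, 17}.
v=11: a=11^0·(≡1), b=11^1·(≡10) mod 11; (1|11)=+1, (10|11)=-1; (−1)^{0·1·5}·(+1)^1·(-1)^0 = +1.
v=17: a=17^1·(≡5), b=17^1·(≡15) mod 17; (5|17)=-1, (15|17)=+1; (−1)^{1·1·8}·(-1)^1·(+1)^1 = -1.
v=13: a=13^-1·(≡1), b=13^-1·(≡7) mod 13; (1|13)=+1, (7|13)=-1; (−1)^{-1·-1·6}·(+1)^-1·(-1)^-1 = -1.
v=5: a=5^1·(≡4), b=5^1·(≡1) mod 5; (4|5)=+1, (1|5)=+1; (−1)^{1·1·2}·(+1)^1·(+1)^1 = +1.
v=3: a=3^3·(≡2), b=3^1·(≡2) mod 3; (2|3)=-1, (2|3)=-1; (−1)^{3·1·1}·(-1)^1·(-1)^3 = -1.
v=7: a=7^-1·(≡6), b=7^-1·(≡2) mod 7; (6|7)=-1, (2|7)=+1; (−1)^{-1·-1·3}·(-1)^-1·(+1)^-1 = +1.
v=2: v_2(a)=6, v_2(b)=12; units ≡ 3, 7 (mod 8); ε·ε+αω+βω = 1·1+6·0+12·1 ≡ 1  ⇒  (a,b)_2 = -1.
v=∞: -23205 < 0 and 255255 > 0  ⇒  (a,b)_∞ = +1.
Ram(-23205, 255255) = {2, 3, 13, 17}; no ℚ_2-point on the conic.

[2, 3, 13, 17]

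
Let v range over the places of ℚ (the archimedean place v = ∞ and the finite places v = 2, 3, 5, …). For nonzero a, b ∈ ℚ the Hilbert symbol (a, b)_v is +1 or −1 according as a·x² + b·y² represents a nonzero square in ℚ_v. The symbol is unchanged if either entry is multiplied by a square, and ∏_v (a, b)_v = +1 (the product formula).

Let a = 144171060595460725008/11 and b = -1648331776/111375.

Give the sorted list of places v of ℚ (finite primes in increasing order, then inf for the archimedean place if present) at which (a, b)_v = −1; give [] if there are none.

(a, b) ≡ (627, -5005) mod (ℚ^×)²; places V = {2, 3, 5, 7, 11, 13, 19, ∞}.
(a,b)_∞: sgn(627)=+, sgn(-5005)=−, so +1.
(a,b)_7: α=6, u≡4; β=3, v≡3 (mod 7); (4|7)=+1, (3|7)=-1; sign (−1)^0·+1^3·-1^6 = +1.
(a,b)_11: α=-1, u≡6; β=-1, v≡6 (mod 11); (6|11)=-1, (6|11)=-1; sign (−1)^1·-1^-1·-1^-1 = -1.
(a,b)_3: α=1, u≡2; β=-4, v≡2 (mod 3); (2|3)=-1, (2|3)=-1; sign (−1)^0·-1^-4·-1^1 = -1.
(a,b)_2: α=4, β=10; u≡3, v≡3 (mod 8); ε(u)ε(v)=1·1, αω(v)=4·1, βω(u)=10·1; sum ≡ 1  ⇒  -1.
(a,b)_13: α=4, u≡12; β=1, v≡5 (mod 13); (12|13)=+1, (5|13)=-1; sign (−1)^0·+1^1·-1^4 = +1.
(a,b)_5: α=0, u≡3; β=-3, v≡4 (mod 5); (3|5)=-1, (4|5)=+1; sign (−1)^0·-1^-3·+1^0 = -1.
(a,b)_19: α=7, u≡14; β=2, v≡4 (mod 19); (14|19)=-1, (4|19)=+1; sign (−1)^0·-1^2·+1^7 = +1.
Ram(627, -5005) = {2, 3, 5, 11}; no ℚ_2-point on the conic.

[2, 3, 5, 11]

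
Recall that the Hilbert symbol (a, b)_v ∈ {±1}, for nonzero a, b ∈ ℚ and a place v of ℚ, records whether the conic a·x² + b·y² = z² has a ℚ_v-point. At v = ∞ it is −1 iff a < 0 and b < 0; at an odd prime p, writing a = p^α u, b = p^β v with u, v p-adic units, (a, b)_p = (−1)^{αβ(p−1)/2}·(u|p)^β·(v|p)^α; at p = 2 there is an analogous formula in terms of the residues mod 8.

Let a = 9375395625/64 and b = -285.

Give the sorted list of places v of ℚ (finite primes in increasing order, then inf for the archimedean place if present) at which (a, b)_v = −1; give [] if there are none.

[3, 5]

Mod squares: a ≡ 57, b ≡ -285. Check v ∈ {∞, 2, 3, 5, 19}.
v=2: v_2(a)=-6, v_2(b)=0; units ≡ 1, 3 (mod 8); ε·ε+αω+βω = 0·1+-6·1+0·0 ≡ 0  ⇒  (a,b)_2 = +1.
v=∞: 57 > 0 and -285 < 0  ⇒  (a,b)_∞ = +1.
v=3: a=3^7·(≡1), b=3^1·(≡1) mod 3; (1|3)=+1, (1|3)=+1; (−1)^{7·1·1}·(+1)^1·(+1)^7 = -1.
v=19: a=19^3·(≡13), b=19^1·(≡4) mod 19; (13|19)=-1, (4|19)=+1; (−1)^{3·1·9}·(-1)^1·(+1)^3 = +1.
v=5: a=5^4·(≡2), b=5^1·(≡3) mod 5; (2|5)=-1, (3|5)=-1; (−1)^{4·1·2}·(-1)^1·(-1)^4 = -1.
(57, -285 / ℚ) ramifies at {3, 5}: a division algebra.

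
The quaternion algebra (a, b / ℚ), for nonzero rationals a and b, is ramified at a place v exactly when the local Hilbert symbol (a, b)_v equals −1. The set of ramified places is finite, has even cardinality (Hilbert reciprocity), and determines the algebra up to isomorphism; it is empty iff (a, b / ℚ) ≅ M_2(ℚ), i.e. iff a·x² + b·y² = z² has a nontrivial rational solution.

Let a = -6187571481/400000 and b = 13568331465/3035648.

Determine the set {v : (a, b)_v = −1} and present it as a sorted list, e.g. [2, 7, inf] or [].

[2, 5]

(a, b) ≡ (-152490, 11730) mod (ℚ^×)²; places V = {2, 3, 5, 7, 11, 13, 17, 23, ∞}.
(a,b)_2: α=-7, β=-9; u≡3, v≡1 (mod 8); ε(u)ε(v)=1·0, αω(v)=-7·0, βω(u)=-9·1; sum ≡ 1  ⇒  -1.
(a,b)_23: α=1, u≡5; β=1, v≡4 (mod 23); (5|23)=-1, (4|23)=+1; sign (−1)^1·-1^1·+1^1 = +1.
(a,b)_17: α=1, u≡5; β=1, v≡11 (mod 17); (5|17)=-1, (11|17)=-1; sign (−1)^0·-1^1·-1^1 = +1.
(a,b)_7: α=4, u≡3; β=-2, v≡5 (mod 7); (3|7)=-1, (5|7)=-1; sign (−1)^0·-1^-2·-1^4 = +1.
(a,b)_3: α=1, u≡2; β=5, v≡1 (mod 3); (2|3)=-1, (1|3)=+1; sign (−1)^1·-1^5·+1^1 = +1.
(a,b)_11: α=0, u≡9; β=-2, v≡5 (mod 11); (9|11)=+1, (5|11)=+1; sign (−1)^0·+1^-2·+1^0 = +1.
(a,b)_∞: sgn(-152490)=−, sgn(11730)=+, so +1.
(a,b)_13: α=3, u≡4; β=4, v≡9 (mod 13); (4|13)=+1, (9|13)=+1; sign (−1)^0·+1^4·+1^3 = +1.
(a,b)_5: α=-5, u≡3; β=1, v≡1 (mod 5); (3|5)=-1, (1|5)=+1; sign (−1)^0·-1^1·+1^-5 = -1.
|Ram(-152490, 11730)| = 2, even; anisotropic at {2, 5}.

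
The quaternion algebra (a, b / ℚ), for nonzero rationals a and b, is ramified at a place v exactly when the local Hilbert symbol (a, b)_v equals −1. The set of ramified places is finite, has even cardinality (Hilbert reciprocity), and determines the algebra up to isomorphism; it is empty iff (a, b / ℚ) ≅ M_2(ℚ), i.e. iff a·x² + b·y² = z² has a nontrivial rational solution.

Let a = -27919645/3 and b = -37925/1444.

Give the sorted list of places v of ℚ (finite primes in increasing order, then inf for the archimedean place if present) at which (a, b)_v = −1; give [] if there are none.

Mod squares: a ≡ -495615, b ≡ -1517. Check v ∈ {∞, 2, 3, 5, 13, 19, 37, 41, 47}.
v=3: a=3^-1·(≡2), b=3^0·(≡1) mod 3; (2|3)=-1, (1|3)=+1; (−1)^{-1·0·1}·(-1)^0·(+1)^-1 = +1.
v=37: a=37^1·(≡10), b=37^1·(≡11) mod 37; (10|37)=+1, (11|37)=+1; (−1)^{1·1·18}·(+1)^1·(+1)^1 = +1.
v=2: v_2(a)=0, v_2(b)=-2; units ≡ 1, 3 (mod 8); ε·ε+αω+βω = 0·1+0·1+-2·0 ≡ 0  ⇒  (a,b)_2 = +1.
v=47: a=47^1·(≡15), b=47^0·(≡25) mod 47; (15|47)=-1, (25|47)=+1; (−1)^{1·0·23}·(-1)^0·(+1)^1 = +1.
v=5: a=5^1·(≡2), b=5^2·(≡2) mod 5; (2|5)=-1, (2|5)=-1; (−1)^{1·2·2}·(-1)^2·(-1)^1 = -1.
v=41: a=41^0·(≡28), b=41^1·(≡2) mod 41; (28|41)=-1, (2|41)=+1; (−1)^{0·1·20}·(-1)^1·(+1)^0 = -1.
v=19: a=19^1·(≡8), b=19^-2·(≡14) mod 19; (8|19)=-1, (14|19)=-1; (−1)^{1·-2·9}·(-1)^-2·(-1)^1 = -1.
v=∞: -495615 < 0 and -1517 < 0  ⇒  (a,b)_∞ = -1.
v=13: a=13^2·(≡4), b=13^0·(≡9) mod 13; (4|13)=+1, (9|13)=+1; (−1)^{2·0·6}·(+1)^0·(+1)^2 = +1.
(-495615, -1517 / ℚ) ramifies at {5, 19, 41, ∞}: a division algebra.

[5, 19, 41, inf]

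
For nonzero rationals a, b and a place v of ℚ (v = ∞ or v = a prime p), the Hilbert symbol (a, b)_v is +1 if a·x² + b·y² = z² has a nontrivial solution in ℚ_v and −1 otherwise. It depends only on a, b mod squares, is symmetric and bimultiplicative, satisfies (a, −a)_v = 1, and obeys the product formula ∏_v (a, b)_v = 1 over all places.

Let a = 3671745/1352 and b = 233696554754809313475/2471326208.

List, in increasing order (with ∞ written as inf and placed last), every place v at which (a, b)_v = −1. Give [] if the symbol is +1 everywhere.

[2, 3, 5, 17]

Mod squares: a ≡ 210, b ≡ 102. Check v ∈ {∞, 2, 3, 5, 7, 11, 13, 17, 53}.
v=2: v_2(a)=-3, v_2(b)=-9; units ≡ 1, 3 (mod 8); ε·ε+αω+βω = 0·1+-3·1+-9·0 ≡ 1  ⇒  (a,b)_2 = -1.
v=11: a=11^2·(≡4), b=11^6·(≡3) mod 11; (4|11)=+1, (3|11)=+1; (−1)^{2·6·5}·(+1)^6·(+1)^2 = +1.
v=13: a=13^-2·(≡8), b=13^-6·(≡7) mod 13; (8|13)=-1, (7|13)=-1; (−1)^{-2·-6·6}·(-1)^-6·(-1)^-2 = +1.
v=3: a=3^1·(≡1), b=3^3·(≡1) mod 3; (1|3)=+1, (1|3)=+1; (−1)^{1·3·1}·(+1)^3·(+1)^1 = -1.
v=53: a=53^0·(≡22), b=53^2·(≡4) mod 53; (22|53)=-1, (4|53)=+1; (−1)^{0·2·26}·(-1)^2·(+1)^0 = +1.
v=17: a=17^2·(≡12), b=17^5·(≡10) mod 17; (12|17)=-1, (10|17)=-1; (−1)^{2·5·8}·(-1)^5·(-1)^2 = -1.
v=∞: 210 > 0 and 102 > 0  ⇒  (a,b)_∞ = +1.
v=5: a=5^1·(≡2), b=5^2·(≡3) mod 5; (2|5)=-1, (3|5)=-1; (−1)^{1·2·2}·(-1)^2·(-1)^1 = -1.
v=7: a=7^1·(≡4), b=7^2·(≡2) mod 7; (4|7)=+1, (2|7)=+1; (−1)^{1·2·3}·(+1)^2·(+1)^1 = +1.
|Ram(210, 102)| = 4, even; anisotropic at {2, 3, 5, 17}.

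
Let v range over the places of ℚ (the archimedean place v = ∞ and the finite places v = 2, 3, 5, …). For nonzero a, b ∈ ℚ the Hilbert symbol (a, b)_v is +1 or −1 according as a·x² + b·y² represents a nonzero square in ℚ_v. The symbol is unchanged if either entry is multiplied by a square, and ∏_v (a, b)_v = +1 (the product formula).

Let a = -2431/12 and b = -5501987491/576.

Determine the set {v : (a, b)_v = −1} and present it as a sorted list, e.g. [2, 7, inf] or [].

(a, b) ≡ (-7293, -19) mod (ℚ^×)²; places V = {2, 3, 7, 11, 13, 17, 19, ∞}.
(a,b)_11: α=1, u≡10; β=2, v≡1 (mod 11); (10|11)=-1, (1|11)=+1; sign (−1)^0·-1^2·+1^1 = +1.
(a,b)_∞: sgn(-7293)=−, sgn(-19)=−, so -1.
(a,b)_17: α=1, u≡15; β=2, v≡4 (mod 17); (15|17)=+1, (4|17)=+1; sign (−1)^0·+1^2·+1^1 = +1.
(a,b)_2: α=-2, β=-6; u≡3, v≡5 (mod 8); ε(u)ε(v)=1·0, αω(v)=-2·1, βω(u)=-6·1; sum ≡ 0  ⇒  +1.
(a,b)_7: α=0, u≡1; β=2, v≡4 (mod 7); (1|7)=+1, (4|7)=+1; sign (−1)^0·+1^2·+1^0 = +1.
(a,b)_3: α=-1, u≡2; β=-2, v≡2 (mod 3); (2|3)=-1, (2|3)=-1; sign (−1)^0·-1^-2·-1^-1 = -1.
(a,b)_19: α=0, u≡8; β=1, v≡14 (mod 19); (8|19)=-1, (14|19)=-1; sign (−1)^0·-1^1·-1^0 = -1.
(a,b)_13: α=1, u≡5; β=2, v≡2 (mod 13); (5|13)=-1, (2|13)=-1; sign (−1)^0·-1^2·-1^1 = -1.
Ram(-7293, -19) = {3, 13, 19, ∞}; no ℚ_3-point on the conic.

[3, 13, 19, inf]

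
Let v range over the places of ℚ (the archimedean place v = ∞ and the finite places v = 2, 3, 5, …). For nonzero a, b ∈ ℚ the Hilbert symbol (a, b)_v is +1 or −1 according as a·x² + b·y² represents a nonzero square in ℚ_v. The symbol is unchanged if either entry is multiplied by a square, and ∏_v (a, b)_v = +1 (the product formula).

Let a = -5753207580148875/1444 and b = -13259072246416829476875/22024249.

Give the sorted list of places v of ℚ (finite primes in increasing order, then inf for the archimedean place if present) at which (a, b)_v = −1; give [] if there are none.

[3, 5, 11, inf]

(a, b) ≡ (-1155, -3) mod (ℚ^×)²; places V = {2, 3, 5, 7, 11, 13, 17, 19, 31, ∞}.
(a,b)_∞: sgn(-1155)=−, sgn(-3)=−, so -1.
(a,b)_5: α=3, u≡1; β=4, v≡3 (mod 5); (1|5)=+1, (3|5)=-1; sign (−1)^0·+1^4·-1^3 = -1.
(a,b)_13: α=0, u≡11; β=-2, v≡9 (mod 13); (11|13)=-1, (9|13)=+1; sign (−1)^0·-1^-2·+1^0 = +1.
(a,b)_11: α=5, u≡3; β=8, v≡2 (mod 11); (3|11)=+1, (2|11)=-1; sign (−1)^0·+1^8·-1^5 = -1.
(a,b)_7: α=3, u≡5; β=2, v≡4 (mod 7); (5|7)=-1, (4|7)=+1; sign (−1)^0·-1^2·+1^3 = +1.
(a,b)_17: α=2, u≡15; β=0, v≡5 (mod 17); (15|17)=+1, (5|17)=-1; sign (−1)^0·+1^0·-1^2 = +1.
(a,b)_2: α=-2, β=0; u≡5, v≡5 (mod 8); ε(u)ε(v)=0·0, αω(v)=-2·1, βω(u)=0·1; sum ≡ 0  ⇒  +1.
(a,b)_31: α=2, u≡11; β=4, v≡19 (mod 31); (11|31)=-1, (19|31)=+1; sign (−1)^0·-1^4·+1^2 = +1.
(a,b)_19: α=-2, u≡5; β=-4, v≡5 (mod 19); (5|19)=+1, (5|19)=+1; sign (−1)^0·+1^-4·+1^-2 = +1.
(a,b)_3: α=1, u≡2; β=7, v≡2 (mod 3); (2|3)=-1, (2|3)=-1; sign (−1)^1·-1^7·-1^1 = -1.
(-1155, -3 / ℚ) ramifies at {3, 5, 11, ∞}: a division algebra.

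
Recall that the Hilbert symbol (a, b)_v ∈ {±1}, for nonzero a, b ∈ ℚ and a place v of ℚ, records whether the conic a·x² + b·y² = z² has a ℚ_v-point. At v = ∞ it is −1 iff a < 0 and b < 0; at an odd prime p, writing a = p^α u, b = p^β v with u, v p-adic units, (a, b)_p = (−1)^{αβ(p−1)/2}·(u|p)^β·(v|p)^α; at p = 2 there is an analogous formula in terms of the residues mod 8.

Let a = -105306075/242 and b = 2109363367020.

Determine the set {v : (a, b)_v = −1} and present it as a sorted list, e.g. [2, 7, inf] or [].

Mod squares: a ≡ -104006, b ≡ 195. Check v ∈ {∞, 2, 3, 5, 7, 11, 13, 17, 19, 23}.
v=13: a=13^0·(≡6), b=13^1·(≡7) mod 13; (6|13)=-1, (7|13)=-1; (−1)^{0·1·6}·(-1)^1·(-1)^0 = -1.
v=17: a=17^1·(≡9), b=17^2·(≡15) mod 17; (9|17)=+1, (15|17)=+1; (−1)^{1·2·8}·(+1)^2·(+1)^1 = +1.
v=23: a=23^1·(≡9), b=23^2·(≡17) mod 23; (9|23)=+1, (17|23)=-1; (−1)^{1·2·11}·(+1)^2·(-1)^1 = -1.
v=2: v_2(a)=-1, v_2(b)=2; units ≡ 5, 3 (mod 8); ε·ε+αω+βω = 0·1+-1·1+2·1 ≡ 1  ⇒  (a,b)_2 = -1.
v=3: a=3^4·(≡1), b=3^1·(≡2) mod 3; (1|3)=+1, (2|3)=-1; (−1)^{4·1·1}·(+1)^1·(-1)^4 = +1.
v=7: a=7^1·(≡6), b=7^2·(≡5) mod 7; (6|7)=-1, (5|7)=-1; (−1)^{1·2·3}·(-1)^2·(-1)^1 = -1.
v=11: a=11^-2·(≡8), b=11^0·(≡8) mod 11; (8|11)=-1, (8|11)=-1; (−1)^{-2·0·5}·(-1)^0·(-1)^-2 = +1.
v=5: a=5^2·(≡1), b=5^1·(≡4) mod 5; (1|5)=+1, (4|5)=+1; (−1)^{2·1·2}·(+1)^1·(+1)^2 = +1.
v=∞: -104006 < 0 and 195 > 0  ⇒  (a,b)_∞ = +1.
v=19: a=19^1·(≡6), b=19^2·(≡1) mod 19; (6|19)=+1, (1|19)=+1; (−1)^{1·2·9}·(+1)^2·(+1)^1 = +1.
(-104006, 195 / ℚ) ramifies at {2, 7, 13, 23}: a division algebra.

[2, 7, 13, 23]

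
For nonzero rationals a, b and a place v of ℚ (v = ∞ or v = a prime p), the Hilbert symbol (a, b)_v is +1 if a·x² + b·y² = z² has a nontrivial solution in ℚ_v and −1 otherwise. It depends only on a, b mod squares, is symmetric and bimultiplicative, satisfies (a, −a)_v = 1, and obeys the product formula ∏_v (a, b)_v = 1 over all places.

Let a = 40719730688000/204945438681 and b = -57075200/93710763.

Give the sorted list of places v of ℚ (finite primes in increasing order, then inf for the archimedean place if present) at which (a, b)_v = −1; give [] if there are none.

Mod squares: a ≡ 5, b ≡ -546. Check v ∈ {∞, 2, 3, 5, 7, 13, 23}.
v=23: a=23^-2·(≡15), b=23^-2·(≡13) mod 23; (15|23)=-1, (13|23)=+1; (−1)^{-2·-2·11}·(-1)^-2·(+1)^-2 = +1.
v=∞: 5 > 0 and -546 < 0  ⇒  (a,b)_∞ = +1.
v=2: v_2(a)=14, v_2(b)=9; units ≡ 5, 7 (mod 8); ε·ε+αω+βω = 0·1+14·0+9·1 ≡ 1  ⇒  (a,b)_2 = -1.
v=3: a=3^-18·(≡2), b=3^-11·(≡1) mod 3; (2|3)=-1, (1|3)=+1; (−1)^{-18·-11·1}·(-1)^-11·(+1)^-18 = -1.
v=5: a=5^3·(≡4), b=5^2·(≡4) mod 5; (4|5)=+1, (4|5)=+1; (−1)^{3·2·2}·(+1)^2·(+1)^3 = +1.
v=7: a=7^6·(≡6), b=7^3·(≡3) mod 7; (6|7)=-1, (3|7)=-1; (−1)^{6·3·3}·(-1)^3·(-1)^6 = -1.
v=13: a=13^2·(≡8), b=13^1·(≡4) mod 13; (8|13)=-1, (4|13)=+1; (−1)^{2·1·6}·(-1)^1·(+1)^2 = -1.
Ram(5, -546) = {2, 3, 7, 13}; no ℚ_2-point on the conic.

[2, 3, 7, 13]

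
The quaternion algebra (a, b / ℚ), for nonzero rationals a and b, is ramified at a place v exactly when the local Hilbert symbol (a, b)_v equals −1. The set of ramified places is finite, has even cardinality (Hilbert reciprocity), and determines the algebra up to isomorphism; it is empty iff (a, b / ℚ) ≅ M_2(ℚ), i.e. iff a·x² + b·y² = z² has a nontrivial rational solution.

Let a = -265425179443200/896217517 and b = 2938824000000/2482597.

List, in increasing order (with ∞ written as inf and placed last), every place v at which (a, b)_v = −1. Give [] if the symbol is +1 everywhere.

[2, 13]

Mod squares: a ≡ -221, b ≡ 442. Check v ∈ {∞, 2, 3, 5, 7, 13, 17, 19, 23}.
v=17: a=17^1·(≡2), b=17^1·(≡4) mod 17; (2|17)=+1, (4|17)=+1; (−1)^{1·1·8}·(+1)^1·(+1)^1 = +1.
v=7: a=7^6·(≡5), b=7^4·(≡4) mod 7; (5|7)=-1, (4|7)=+1; (−1)^{6·4·3}·(-1)^4·(+1)^6 = +1.
v=5: a=5^2·(≡1), b=5^6·(≡3) mod 5; (1|5)=+1, (3|5)=-1; (−1)^{2·6·2}·(+1)^6·(-1)^2 = +1.
v=13: a=13^-1·(≡1), b=13^-1·(≡8) mod 13; (1|13)=+1, (8|13)=-1; (−1)^{-1·-1·6}·(+1)^-1·(-1)^-1 = -1.
v=∞: -221 < 0 and 442 > 0  ⇒  (a,b)_∞ = +1.
v=2: v_2(a)=16, v_2(b)=9; units ≡ 3, 5 (mod 8); ε·ε+αω+βω = 1·0+16·1+9·1 ≡ 1  ⇒  (a,b)_2 = -1.
v=19: a=19^-4·(≡4), b=19^-2·(≡11) mod 19; (4|19)=+1, (11|19)=+1; (−1)^{-4·-2·9}·(+1)^-2·(+1)^-4 = +1.
v=3: a=3^4·(≡1), b=3^2·(≡1) mod 3; (1|3)=+1, (1|3)=+1; (−1)^{4·2·1}·(+1)^2·(+1)^4 = +1.
v=23: a=23^-2·(≡2), b=23^-2·(≡17) mod 23; (2|23)=+1, (17|23)=-1; (−1)^{-2·-2·11}·(+1)^-2·(-1)^-2 = +1.
(-221, 442 / ℚ) ramifies at {2, 13}: a division algebra.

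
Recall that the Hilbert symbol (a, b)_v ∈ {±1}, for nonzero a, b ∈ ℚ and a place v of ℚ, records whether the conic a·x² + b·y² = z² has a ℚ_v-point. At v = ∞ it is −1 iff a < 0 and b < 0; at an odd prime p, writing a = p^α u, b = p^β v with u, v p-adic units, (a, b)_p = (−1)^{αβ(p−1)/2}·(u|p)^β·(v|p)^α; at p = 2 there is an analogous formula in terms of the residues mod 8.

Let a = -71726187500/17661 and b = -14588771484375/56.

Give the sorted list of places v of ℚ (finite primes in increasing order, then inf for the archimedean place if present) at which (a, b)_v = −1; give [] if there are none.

Mod squares: a ≡ -231, b ≡ -1330. Check v ∈ {∞, 2, 3, 5, 7, 11, 17, 19, 29}.
v=7: a=7^-1·(≡4), b=7^-1·(≡3) mod 7; (4|7)=+1, (3|7)=-1; (−1)^{-1·-1·3}·(+1)^-1·(-1)^-1 = +1.
v=17: a=17^2·(≡6), b=17^0·(≡8) mod 17; (6|17)=-1, (8|17)=+1; (−1)^{2·0·8}·(-1)^0·(+1)^2 = +1.
v=29: a=29^-2·(≡23), b=29^0·(≡16) mod 29; (23|29)=+1, (16|29)=+1; (−1)^{-2·0·14}·(+1)^0·(+1)^-2 = +1.
v=2: v_2(a)=2, v_2(b)=-3; units ≡ 1, 7 (mod 8); ε·ε+αω+βω = 0·1+2·0+-3·0 ≡ 0  ⇒  (a,b)_2 = +1.
v=3: a=3^-1·(≡1), b=3^2·(≡2) mod 3; (1|3)=+1, (2|3)=-1; (−1)^{-1·2·1}·(+1)^2·(-1)^-1 = -1.
v=11: a=11^1·(≡9), b=11^2·(≡9) mod 11; (9|11)=+1, (9|11)=+1; (−1)^{1·2·5}·(+1)^2·(+1)^1 = +1.
v=5: a=5^6·(≡4), b=5^9·(≡4) mod 5; (4|5)=+1, (4|5)=+1; (−1)^{6·9·2}·(+1)^9·(+1)^6 = +1.
v=19: a=19^2·(≡6), b=19^3·(≡6) mod 19; (6|19)=+1, (6|19)=+1; (−1)^{2·3·9}·(+1)^3·(+1)^2 = +1.
v=∞: -231 < 0 and -1330 < 0  ⇒  (a,b)_∞ = -1.
(-231, -1330 / ℚ) ramifies at {3, ∞}: a division algebra.

[3, inf]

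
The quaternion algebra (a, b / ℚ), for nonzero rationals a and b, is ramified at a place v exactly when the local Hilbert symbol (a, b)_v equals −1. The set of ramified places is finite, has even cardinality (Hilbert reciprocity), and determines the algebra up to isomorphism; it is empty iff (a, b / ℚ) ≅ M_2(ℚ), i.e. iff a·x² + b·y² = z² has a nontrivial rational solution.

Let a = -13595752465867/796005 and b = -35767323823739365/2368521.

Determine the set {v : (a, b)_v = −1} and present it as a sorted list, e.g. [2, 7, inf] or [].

[11, 13, 17, inf]

Mod squares: a ≡ -51935, b ≡ -571285. Check v ∈ {∞, 2, 3, 5, 7, 11, 13, 17, 19, 23, 43, 47}.
v=43: a=43^0·(≡23), b=43^2·(≡15) mod 43; (23|43)=+1, (15|43)=+1; (−1)^{0·2·21}·(+1)^2·(+1)^0 = +1.
v=∞: -51935 < 0 and -571285 < 0  ⇒  (a,b)_∞ = -1.
v=13: a=13^3·(≡10), b=13^1·(≡11) mod 13; (10|13)=+1, (11|13)=-1; (−1)^{3·1·6}·(+1)^1·(-1)^3 = -1.
v=17: a=17^1·(≡14), b=17^1·(≡15) mod 17; (14|17)=-1, (15|17)=+1; (−1)^{1·1·8}·(-1)^1·(+1)^1 = -1.
v=11: a=11^4·(≡10), b=11^3·(≡7) mod 11; (10|11)=-1, (7|11)=-1; (−1)^{4·3·5}·(-1)^3·(-1)^4 = -1.
v=5: a=5^-1·(≡3), b=5^1·(≡2) mod 5; (3|5)=-1, (2|5)=-1; (−1)^{-1·1·2}·(-1)^1·(-1)^-1 = +1.
v=2: v_2(a)=0, v_2(b)=0; units ≡ 1, 3 (mod 8); ε·ε+αω+βω = 0·1+0·1+0·0 ≡ 0  ⇒  (a,b)_2 = +1.
v=7: a=7^-2·(≡6), b=7^0·(≡3) mod 7; (6|7)=-1, (3|7)=-1; (−1)^{-2·0·3}·(-1)^0·(-1)^-2 = +1.
v=19: a=19^-2·(≡16), b=19^-2·(≡4) mod 19; (16|19)=+1, (4|19)=+1; (−1)^{-2·-2·9}·(+1)^-2·(+1)^-2 = +1.
v=23: a=23^2·(≡15), b=23^4·(≡1) mod 23; (15|23)=-1, (1|23)=+1; (−1)^{2·4·11}·(-1)^4·(+1)^2 = +1.
v=47: a=47^1·(≡11), b=47^1·(≡21) mod 47; (11|47)=-1, (21|47)=+1; (−1)^{1·1·23}·(-1)^1·(+1)^1 = +1.
v=3: a=3^-2·(≡1), b=3^-8·(≡2) mod 3; (1|3)=+1, (2|3)=-1; (−1)^{-2·-8·1}·(+1)^-8·(-1)^-2 = +1.
Ram(-51935, -571285) = {11, 13, 17, ∞}; no ℚ_11-point on the conic.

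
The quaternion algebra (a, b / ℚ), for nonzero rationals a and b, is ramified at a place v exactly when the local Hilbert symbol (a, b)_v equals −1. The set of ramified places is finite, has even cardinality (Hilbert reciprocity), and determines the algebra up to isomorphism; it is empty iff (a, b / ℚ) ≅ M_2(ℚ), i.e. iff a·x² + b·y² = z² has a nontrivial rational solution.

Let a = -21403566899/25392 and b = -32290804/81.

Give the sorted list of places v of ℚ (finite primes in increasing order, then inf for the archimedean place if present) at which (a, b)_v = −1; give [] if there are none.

Mod squares: a ≡ -211497, b ≡ -164749. Check v ∈ {∞, 2, 3, 7, 11, 13, 17, 19, 23, 29}.
v=3: a=3^-1·(≡1), b=3^-4·(≡2) mod 3; (1|3)=+1, (2|3)=-1; (−1)^{-1·-4·1}·(+1)^-4·(-1)^-1 = -1.
v=19: a=19^2·(≡11), b=19^1·(≡3) mod 19; (11|19)=+1, (3|19)=-1; (−1)^{2·1·9}·(+1)^1·(-1)^2 = +1.
v=∞: -211497 < 0 and -164749 < 0  ⇒  (a,b)_∞ = -1.
v=7: a=7^0·(≡2), b=7^2·(≡3) mod 7; (2|7)=+1, (3|7)=-1; (−1)^{0·2·3}·(+1)^2·(-1)^0 = +1.
v=13: a=13^1·(≡5), b=13^1·(≡5) mod 13; (5|13)=-1, (5|13)=-1; (−1)^{1·1·6}·(-1)^1·(-1)^1 = +1.
v=2: v_2(a)=-4, v_2(b)=2; units ≡ 7, 3 (mod 8); ε·ε+αω+βω = 1·1+-4·1+2·0 ≡ 1  ⇒  (a,b)_2 = -1.
v=23: a=23^-2·(≡21), b=23^1·(≡13) mod 23; (21|23)=-1, (13|23)=+1; (−1)^{-2·1·11}·(-1)^1·(+1)^-2 = -1.
v=29: a=29^3·(≡26), b=29^1·(≡18) mod 29; (26|29)=-1, (18|29)=-1; (−1)^{3·1·14}·(-1)^1·(-1)^3 = +1.
v=11: a=11^1·(≡1), b=11^0·(≡1) mod 11; (1|11)=+1, (1|11)=+1; (−1)^{1·0·5}·(+1)^0·(+1)^1 = +1.
v=17: a=17^1·(≡6), b=17^0·(≡13) mod 17; (6|17)=-1, (13|17)=+1; (−1)^{1·0·8}·(-1)^0·(+1)^1 = +1.
|Ram(-211497, -164749)| = 4, even; anisotropic at {2, 3, 23, ∞}.

[2, 3, 23, inf]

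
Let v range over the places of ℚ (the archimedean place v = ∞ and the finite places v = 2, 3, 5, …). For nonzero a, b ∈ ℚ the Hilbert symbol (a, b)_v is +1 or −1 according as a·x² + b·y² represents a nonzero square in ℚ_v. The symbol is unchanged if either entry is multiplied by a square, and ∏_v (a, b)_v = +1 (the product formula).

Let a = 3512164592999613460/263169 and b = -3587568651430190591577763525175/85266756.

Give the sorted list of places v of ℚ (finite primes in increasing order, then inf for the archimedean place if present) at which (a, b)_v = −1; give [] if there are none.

Mod squares: a ≡ 2401165, b ≡ -287. Check v ∈ {∞, 2, 3, 5, 7, 11, 13, 17, 19, 41, 43, 53}.
v=3: a=3^-6·(≡1), b=3^-10·(≡1) mod 3; (1|3)=+1, (1|3)=+1; (−1)^{-6·-10·1}·(+1)^-10·(+1)^-6 = +1.
v=41: a=41^3·(≡30), b=41^5·(≡38) mod 41; (30|41)=-1, (38|41)=-1; (−1)^{3·5·20}·(-1)^5·(-1)^3 = +1.
v=19: a=19^-2·(≡2), b=19^-2·(≡17) mod 19; (2|19)=-1, (17|19)=+1; (−1)^{-2·-2·9}·(-1)^-2·(+1)^-2 = +1.
v=5: a=5^1·(≡3), b=5^2·(≡3) mod 5; (3|5)=-1, (3|5)=-1; (−1)^{1·2·2}·(-1)^2·(-1)^1 = -1.
v=7: a=7^6·(≡4), b=7^9·(≡4) mod 7; (4|7)=+1, (4|7)=+1; (−1)^{6·9·3}·(+1)^9·(+1)^6 = +1.
v=53: a=53^1·(≡7), b=53^2·(≡19) mod 53; (7|53)=+1, (19|53)=-1; (−1)^{1·2·26}·(+1)^2·(-1)^1 = -1.
v=13: a=13^1·(≡3), b=13^2·(≡4) mod 13; (3|13)=+1, (4|13)=+1; (−1)^{1·2·6}·(+1)^2·(+1)^1 = +1.
v=11: a=11^0·(≡6), b=11^2·(≡10) mod 11; (6|11)=-1, (10|11)=-1; (−1)^{0·2·5}·(-1)^2·(-1)^0 = +1.
v=∞: 2401165 > 0 and -287 < 0  ⇒  (a,b)_∞ = +1.
v=2: v_2(a)=2, v_2(b)=-2; units ≡ 5, 1 (mod 8); ε·ε+αω+βω = 0·0+2·0+-2·1 ≡ 0  ⇒  (a,b)_2 = +1.
v=43: a=43^2·(≡37), b=43^2·(≡11) mod 43; (37|43)=-1, (11|43)=+1; (−1)^{2·2·21}·(-1)^2·(+1)^2 = +1.
v=17: a=17^1·(≡16), b=17^2·(≡1) mod 17; (16|17)=+1, (1|17)=+1; (−1)^{1·2·8}·(+1)^2·(+1)^1 = +1.
|Ram(2401165, -287)| = 2, even; anisotropic at {5, 53}.

[5, 53]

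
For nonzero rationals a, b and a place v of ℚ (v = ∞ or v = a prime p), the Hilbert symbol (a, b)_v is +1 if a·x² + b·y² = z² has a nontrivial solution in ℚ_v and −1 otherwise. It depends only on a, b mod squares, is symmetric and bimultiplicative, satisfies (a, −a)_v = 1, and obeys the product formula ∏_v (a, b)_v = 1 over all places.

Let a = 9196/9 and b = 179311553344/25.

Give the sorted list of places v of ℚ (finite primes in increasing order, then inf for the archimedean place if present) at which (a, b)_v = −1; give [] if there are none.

[7, 11]

Mod squares: a ≡ 19, b ≡ 1309. Check v ∈ {∞, 2, 3, 5, 7, 11, 17, 19}.
v=5: a=5^0·(≡4), b=5^-2·(≡4) mod 5; (4|5)=+1, (4|5)=+1; (−1)^{0·-2·2}·(+1)^-2·(+1)^0 = +1.
v=17: a=17^0·(≡15), b=17^1·(≡4) mod 17; (15|17)=+1, (4|17)=+1; (−1)^{0·1·8}·(+1)^1·(+1)^0 = +1.
v=∞: 19 > 0 and 1309 > 0  ⇒  (a,b)_∞ = +1.
v=2: v_2(a)=2, v_2(b)=6; units ≡ 3, 5 (mod 8); ε·ε+αω+βω = 1·0+2·1+6·1 ≡ 0  ⇒  (a,b)_2 = +1.
v=11: a=11^2·(≡6), b=11^3·(≡5) mod 11; (6|11)=-1, (5|11)=+1; (−1)^{2·3·5}·(-1)^3·(+1)^2 = -1.
v=7: a=7^0·(≡6), b=7^3·(≡3) mod 7; (6|7)=-1, (3|7)=-1; (−1)^{0·3·3}·(-1)^3·(-1)^0 = -1.
v=3: a=3^-2·(≡1), b=3^0·(≡1) mod 3; (1|3)=+1, (1|3)=+1; (−1)^{-2·0·1}·(+1)^0·(+1)^-2 = +1.
v=19: a=19^1·(≡1), b=19^2·(≡4) mod 19; (1|19)=+1, (4|19)=+1; (−1)^{1·2·9}·(+1)^2·(+1)^1 = +1.
|Ram(19, 1309)| = 2, even; anisotropic at {7, 11}.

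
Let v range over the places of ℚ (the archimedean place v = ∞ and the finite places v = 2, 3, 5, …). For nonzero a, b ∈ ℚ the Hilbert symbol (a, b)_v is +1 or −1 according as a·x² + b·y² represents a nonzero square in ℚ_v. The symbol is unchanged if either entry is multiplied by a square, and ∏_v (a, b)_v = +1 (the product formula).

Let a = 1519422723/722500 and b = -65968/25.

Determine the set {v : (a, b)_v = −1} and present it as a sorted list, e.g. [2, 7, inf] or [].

[7, 19]

(a, b) ≡ (20387, -4123) mod (ℚ^×)²; places V = {2, 3, 5, 7, 13, 17, 19, 29, 31, 37, ∞}.
(a,b)_29: α=1, u≡6; β=0, v≡20 (mod 29); (6|29)=+1, (20|29)=+1; sign (−1)^0·+1^0·+1^1 = +1.
(a,b)_5: α=-4, u≡3; β=-2, v≡2 (mod 5); (3|5)=-1, (2|5)=-1; sign (−1)^0·-1^-2·-1^-4 = +1.
(a,b)_∞: sgn(20387)=+, sgn(-4123)=−, so +1.
(a,b)_3: α=2, u≡2; β=0, v≡2 (mod 3); (2|3)=-1, (2|3)=-1; sign (−1)^0·-1^0·-1^2 = +1.
(a,b)_7: α=2, u≡3; β=1, v≡3 (mod 7); (3|7)=-1, (3|7)=-1; sign (−1)^0·-1^1·-1^2 = -1.
(a,b)_13: α=2, u≡3; β=0, v≡6 (mod 13); (3|13)=+1, (6|13)=-1; sign (−1)^0·+1^0·-1^2 = +1.
(a,b)_37: α=1, u≡30; β=0, v≡9 (mod 37); (30|37)=+1, (9|37)=+1; sign (−1)^0·+1^0·+1^1 = +1.
(a,b)_19: α=1, u≡7; β=1, v≡4 (mod 19); (7|19)=+1, (4|19)=+1; sign (−1)^1·+1^1·+1^1 = -1.
(a,b)_2: α=-2, β=4; u≡3, v≡5 (mod 8); ε(u)ε(v)=1·0, αω(v)=-2·1, βω(u)=4·1; sum ≡ 0  ⇒  +1.
(a,b)_17: α=-2, u≡4; β=0, v≡16 (mod 17); (4|17)=+1, (16|17)=+1; sign (−1)^0·+1^0·+1^-2 = +1.
(a,b)_31: α=0, u≡16; β=1, v≡24 (mod 31); (16|31)=+1, (24|31)=-1; sign (−1)^0·+1^1·-1^0 = +1.
(20387, -4123 / ℚ) ramifies at {7, 19}: a division algebra.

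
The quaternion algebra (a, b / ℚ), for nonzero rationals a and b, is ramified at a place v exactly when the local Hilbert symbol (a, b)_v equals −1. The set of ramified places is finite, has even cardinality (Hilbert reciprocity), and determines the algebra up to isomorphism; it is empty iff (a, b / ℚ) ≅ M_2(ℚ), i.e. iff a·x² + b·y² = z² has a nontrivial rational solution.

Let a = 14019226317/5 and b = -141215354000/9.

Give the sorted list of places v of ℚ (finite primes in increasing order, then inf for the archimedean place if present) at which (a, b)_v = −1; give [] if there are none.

[31, 47]

(a, b) ≡ (6665, -7204865) mod (ℚ^×)²; places V = {2, 3, 5, 7, 23, 31, 43, 47, ∞}.
(a,b)_3: α=2, u≡2; β=-2, v≡1 (mod 3); (2|3)=-1, (1|3)=+1; sign (−1)^0·-1^-2·+1^2 = +1.
(a,b)_47: α=2, u≡10; β=1, v≡23 (mod 47); (10|47)=-1, (23|47)=-1; sign (−1)^0·-1^1·-1^2 = -1.
(a,b)_5: α=-1, u≡2; β=3, v≡2 (mod 5); (2|5)=-1, (2|5)=-1; sign (−1)^0·-1^3·-1^-1 = +1.
(a,b)_31: α=1, u≡17; β=1, v≡17 (mod 31); (17|31)=-1, (17|31)=-1; sign (−1)^1·-1^1·-1^1 = -1.
(a,b)_7: α=0, u≡1; β=2, v≡2 (mod 7); (1|7)=+1, (2|7)=+1; sign (−1)^0·+1^2·+1^0 = +1.
(a,b)_∞: sgn(6665)=+, sgn(-7204865)=−, so +1.
(a,b)_2: α=0, β=4; u≡1, v≡7 (mod 8); ε(u)ε(v)=0·1, αω(v)=0·0, βω(u)=4·0; sum ≡ 0  ⇒  +1.
(a,b)_23: α=2, u≡12; β=1, v≡15 (mod 23); (12|23)=+1, (15|23)=-1; sign (−1)^0·+1^1·-1^2 = +1.
(a,b)_43: α=1, u≡5; β=1, v≡24 (mod 43); (5|43)=-1, (24|43)=+1; sign (−1)^1·-1^1·+1^1 = +1.
|Ram(6665, -7204865)| = 2, even; anisotropic at {31, 47}.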